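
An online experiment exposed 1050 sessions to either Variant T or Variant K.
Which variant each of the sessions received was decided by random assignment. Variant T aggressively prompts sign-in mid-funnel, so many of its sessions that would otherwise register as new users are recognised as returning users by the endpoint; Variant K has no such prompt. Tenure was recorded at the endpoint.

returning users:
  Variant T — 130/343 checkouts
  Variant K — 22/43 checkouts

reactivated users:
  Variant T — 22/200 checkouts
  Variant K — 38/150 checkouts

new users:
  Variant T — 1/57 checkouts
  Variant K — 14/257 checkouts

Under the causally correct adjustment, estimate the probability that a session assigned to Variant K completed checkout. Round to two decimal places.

0.16

The user tenure-specific comparison favours Variant K throughout, but the pooled figures favour Variant T. The question is whether to condition on user tenure.
User tenure is downstream of the variant. One should not condition on a consequence of treatment, so the overall rates are the right comparison.
So P(outcome | do(Variant K)) is just the pooled rate for Variant K: 74/450 = 0.164.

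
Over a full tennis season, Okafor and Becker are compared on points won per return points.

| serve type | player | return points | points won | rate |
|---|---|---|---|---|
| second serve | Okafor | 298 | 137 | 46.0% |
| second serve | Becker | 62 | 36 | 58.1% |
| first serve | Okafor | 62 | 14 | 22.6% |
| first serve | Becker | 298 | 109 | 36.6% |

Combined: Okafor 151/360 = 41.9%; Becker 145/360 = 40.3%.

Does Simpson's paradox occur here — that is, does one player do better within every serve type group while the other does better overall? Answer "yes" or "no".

Within each serve type level (second serve 46.0% vs 58.1%; first serve 22.6% vs 36.6%), Becker has the higher rate every time. Pooled: 41.9% vs 40.3% — Okafor has the higher rate overall. The two comparisons disagree.

yes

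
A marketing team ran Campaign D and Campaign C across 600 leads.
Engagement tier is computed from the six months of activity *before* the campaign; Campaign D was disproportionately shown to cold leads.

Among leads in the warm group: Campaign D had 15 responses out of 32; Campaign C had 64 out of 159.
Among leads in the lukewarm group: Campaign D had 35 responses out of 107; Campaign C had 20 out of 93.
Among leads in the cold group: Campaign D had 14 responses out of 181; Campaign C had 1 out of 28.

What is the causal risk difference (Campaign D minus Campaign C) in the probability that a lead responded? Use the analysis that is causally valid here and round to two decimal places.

Within every engagement tier level Campaign D has the higher rate, yet pooled Campaign C does — Simpson's reversal.
Since engagement tier is a pre-existing factor (not a product of the campaign) and it affects the outcome on its own, it is a confounder. The stratified rates, not the pooled rate, identify the causal effect.
Adjusting over the population distribution of engagement tier: 0.318·(0.469−0.403) + 0.333·(0.327−0.215) + 0.348·(0.077−0.036) = +0.073.

+0.07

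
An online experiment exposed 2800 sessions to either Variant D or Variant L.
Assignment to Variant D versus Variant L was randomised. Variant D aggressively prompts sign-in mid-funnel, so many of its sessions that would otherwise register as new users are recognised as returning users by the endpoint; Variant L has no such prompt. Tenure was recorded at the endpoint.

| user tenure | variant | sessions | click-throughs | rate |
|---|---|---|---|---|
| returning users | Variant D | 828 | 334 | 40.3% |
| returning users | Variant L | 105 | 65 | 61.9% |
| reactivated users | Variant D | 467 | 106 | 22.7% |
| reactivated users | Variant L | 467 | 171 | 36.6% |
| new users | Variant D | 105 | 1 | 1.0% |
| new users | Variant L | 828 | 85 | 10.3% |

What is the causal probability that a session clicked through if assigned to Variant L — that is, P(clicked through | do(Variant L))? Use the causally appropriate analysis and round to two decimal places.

Stratifying would compare variants among sessions the variants themselves sorted into user tenure groups — a form of selection on an intermediate. The unconditioned pooled rates give the total causal effect.
So P(outcome | do(Variant L)) is just the pooled rate for Variant L: 321/1400 = 0.229.

0.23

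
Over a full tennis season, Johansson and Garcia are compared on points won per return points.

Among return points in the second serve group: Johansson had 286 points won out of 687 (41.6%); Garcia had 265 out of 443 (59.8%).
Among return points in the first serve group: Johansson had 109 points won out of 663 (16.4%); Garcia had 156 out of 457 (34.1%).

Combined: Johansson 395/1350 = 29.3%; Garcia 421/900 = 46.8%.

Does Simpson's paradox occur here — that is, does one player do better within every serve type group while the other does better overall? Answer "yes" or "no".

no

Within each serve type level (second serve 41.6% vs 59.8%; first serve 16.4% vs 34.1%), Garcia has the higher rate every time. Pooled: 29.3% vs 46.8% — Garcia has the higher rate overall. They agree.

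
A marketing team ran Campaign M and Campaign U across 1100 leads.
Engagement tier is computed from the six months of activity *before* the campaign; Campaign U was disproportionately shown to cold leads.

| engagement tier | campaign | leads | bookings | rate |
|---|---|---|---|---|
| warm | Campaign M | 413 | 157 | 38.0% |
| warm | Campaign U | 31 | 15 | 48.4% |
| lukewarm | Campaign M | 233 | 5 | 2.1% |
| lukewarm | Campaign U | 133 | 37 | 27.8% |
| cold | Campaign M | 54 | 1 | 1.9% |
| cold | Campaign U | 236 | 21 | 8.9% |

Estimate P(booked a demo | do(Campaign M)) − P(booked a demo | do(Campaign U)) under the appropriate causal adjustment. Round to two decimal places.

-0.15

Campaign U is higher inside every engagement tier stratum but Campaign M is higher in aggregate. Whether to stratify depends on how engagement tier relates to the campaign.
Since engagement tier is a pre-existing factor (not a product of the campaign) and it affects the outcome on its own, it is a confounder. The stratified rates, not the pooled rate, identify the causal effect.
Adjusting over the population distribution of engagement tier: 0.404·(0.380−0.484) + 0.333·(0.021−0.278) + 0.264·(0.019−0.089) = -0.146.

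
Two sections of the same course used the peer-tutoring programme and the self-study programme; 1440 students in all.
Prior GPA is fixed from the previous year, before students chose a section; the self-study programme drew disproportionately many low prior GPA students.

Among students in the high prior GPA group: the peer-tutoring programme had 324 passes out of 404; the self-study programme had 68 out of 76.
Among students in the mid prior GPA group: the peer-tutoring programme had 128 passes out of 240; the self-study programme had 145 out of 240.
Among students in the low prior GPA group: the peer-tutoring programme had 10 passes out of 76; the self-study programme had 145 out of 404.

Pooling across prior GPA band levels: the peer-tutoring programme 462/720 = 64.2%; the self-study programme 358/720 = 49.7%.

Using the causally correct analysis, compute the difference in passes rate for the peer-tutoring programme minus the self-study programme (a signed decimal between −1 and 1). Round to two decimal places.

-0.13

The imbalance in prior GPA band arose from how students were allocated, not from anything the teaching method did; and prior GPA band independently affects the outcome. The pooled gap is confounded — condition on prior GPA band.
Adjusting over the population distribution of prior GPA band: 0.333·(0.802−0.895) + 0.333·(0.533−0.604) + 0.333·(0.132−0.359) = -0.130.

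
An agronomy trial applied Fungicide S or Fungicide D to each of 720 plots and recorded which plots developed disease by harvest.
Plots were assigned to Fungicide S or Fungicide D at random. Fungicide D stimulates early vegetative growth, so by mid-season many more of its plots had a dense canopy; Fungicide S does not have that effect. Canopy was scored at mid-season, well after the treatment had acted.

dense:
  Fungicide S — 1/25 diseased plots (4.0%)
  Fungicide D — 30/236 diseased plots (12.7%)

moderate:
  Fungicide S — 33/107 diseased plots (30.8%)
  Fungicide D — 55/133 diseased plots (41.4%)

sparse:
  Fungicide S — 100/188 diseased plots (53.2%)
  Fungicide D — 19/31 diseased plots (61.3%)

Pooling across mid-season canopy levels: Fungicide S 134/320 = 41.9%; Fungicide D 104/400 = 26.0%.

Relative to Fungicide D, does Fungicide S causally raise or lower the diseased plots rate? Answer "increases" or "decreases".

Mid-season canopy lies on the pathway fungicide → mid-season canopy → outcome, so adjusting for it blocks the indirect effect. For the total causal effect of fungicide, use the unadjusted pooled rates.
Pooled: Fungicide S 41.9% vs Fungicide D 26.0%; Fungicide D is lower overall.

increases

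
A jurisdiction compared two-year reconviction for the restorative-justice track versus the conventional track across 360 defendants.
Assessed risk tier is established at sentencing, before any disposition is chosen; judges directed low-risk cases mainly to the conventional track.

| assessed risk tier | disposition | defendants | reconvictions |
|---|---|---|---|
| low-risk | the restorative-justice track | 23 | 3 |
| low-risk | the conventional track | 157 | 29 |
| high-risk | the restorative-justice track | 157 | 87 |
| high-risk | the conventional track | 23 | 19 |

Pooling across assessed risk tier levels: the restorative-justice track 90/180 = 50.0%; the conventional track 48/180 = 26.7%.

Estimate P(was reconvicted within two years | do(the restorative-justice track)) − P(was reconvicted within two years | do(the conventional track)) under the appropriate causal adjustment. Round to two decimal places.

-0.16

Within every assessed risk tier level the restorative-justice track has the lower rate, yet pooled the conventional track does — Simpson's reversal.
Assessed risk tier satisfies the back-door criterion: it is not a descendant of the disposition, and it blocks the spurious path from disposition to outcome. Adjusting for it (i.e., using the within-assessed risk tier rates) gives the causal effect.
Adjusting over the population distribution of assessed risk tier: 0.500·(0.130−0.185) + 0.500·(0.554−0.826) = -0.163.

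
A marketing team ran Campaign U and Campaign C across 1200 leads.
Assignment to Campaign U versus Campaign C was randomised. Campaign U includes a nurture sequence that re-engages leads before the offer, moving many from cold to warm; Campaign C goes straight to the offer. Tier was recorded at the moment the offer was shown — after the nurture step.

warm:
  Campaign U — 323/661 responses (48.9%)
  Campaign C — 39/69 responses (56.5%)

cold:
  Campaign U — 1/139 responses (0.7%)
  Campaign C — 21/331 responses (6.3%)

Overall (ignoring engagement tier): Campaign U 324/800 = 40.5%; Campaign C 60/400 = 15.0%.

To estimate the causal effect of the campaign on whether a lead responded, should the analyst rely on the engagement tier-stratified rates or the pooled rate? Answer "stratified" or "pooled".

pooled

Engagement tier is downstream of the campaign. One should not condition on a consequence of treatment, so the overall rates are the right comparison.
Pooled: Campaign U 40.5% vs Campaign C 15.0%; Campaign U is higher overall.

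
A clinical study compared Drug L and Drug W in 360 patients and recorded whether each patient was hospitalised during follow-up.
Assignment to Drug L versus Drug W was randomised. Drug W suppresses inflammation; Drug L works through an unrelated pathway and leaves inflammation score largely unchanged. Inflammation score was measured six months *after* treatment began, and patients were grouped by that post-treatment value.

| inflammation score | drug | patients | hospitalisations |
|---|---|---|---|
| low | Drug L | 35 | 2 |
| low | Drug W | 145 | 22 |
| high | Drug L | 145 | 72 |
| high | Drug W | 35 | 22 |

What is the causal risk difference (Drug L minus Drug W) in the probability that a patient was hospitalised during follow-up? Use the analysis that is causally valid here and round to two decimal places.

+0.17

Inflammation score lies on the pathway drug → inflammation score → outcome, so adjusting for it blocks the indirect effect. For the total causal effect of drug, use the unadjusted pooled rates.
The causal difference is the pooled difference: 0.411 − 0.244 = +0.167.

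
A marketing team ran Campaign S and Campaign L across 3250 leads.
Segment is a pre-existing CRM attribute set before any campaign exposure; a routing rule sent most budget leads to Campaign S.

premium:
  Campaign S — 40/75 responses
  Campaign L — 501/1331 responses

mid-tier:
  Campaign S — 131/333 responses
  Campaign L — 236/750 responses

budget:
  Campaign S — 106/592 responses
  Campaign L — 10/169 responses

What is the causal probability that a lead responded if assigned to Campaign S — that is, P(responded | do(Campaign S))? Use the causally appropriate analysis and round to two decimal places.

Customer segment satisfies the back-door criterion: it is not a descendant of the campaign, and it blocks the spurious path from campaign to outcome. Adjusting for it (i.e., using the within-customer segment rates) gives the causal effect.
Standardising Campaign S to the population customer segment mix: 0.433·40/75 + 0.333·131/333 + 0.234·106/592 = 0.404.

0.40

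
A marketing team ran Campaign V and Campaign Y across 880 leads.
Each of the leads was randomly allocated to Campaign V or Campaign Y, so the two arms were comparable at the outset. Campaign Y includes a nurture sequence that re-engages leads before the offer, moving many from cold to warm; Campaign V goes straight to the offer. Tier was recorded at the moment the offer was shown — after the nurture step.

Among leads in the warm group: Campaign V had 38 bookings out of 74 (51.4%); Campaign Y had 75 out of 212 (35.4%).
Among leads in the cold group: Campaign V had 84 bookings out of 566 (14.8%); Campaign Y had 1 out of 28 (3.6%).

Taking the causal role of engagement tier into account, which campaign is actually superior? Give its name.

Campaign Y

Campaign V is higher inside every engagement tier stratum but Campaign Y is higher in aggregate. Whether to stratify depends on how engagement tier relates to the campaign.
Stratifying would compare campaigns among leads the campaigns themselves sorted into engagement tier groups — a form of selection on an intermediate. The unconditioned pooled rates give the total causal effect.
Pooled: Campaign V 19.1% vs Campaign Y 31.7%; Campaign Y is higher overall.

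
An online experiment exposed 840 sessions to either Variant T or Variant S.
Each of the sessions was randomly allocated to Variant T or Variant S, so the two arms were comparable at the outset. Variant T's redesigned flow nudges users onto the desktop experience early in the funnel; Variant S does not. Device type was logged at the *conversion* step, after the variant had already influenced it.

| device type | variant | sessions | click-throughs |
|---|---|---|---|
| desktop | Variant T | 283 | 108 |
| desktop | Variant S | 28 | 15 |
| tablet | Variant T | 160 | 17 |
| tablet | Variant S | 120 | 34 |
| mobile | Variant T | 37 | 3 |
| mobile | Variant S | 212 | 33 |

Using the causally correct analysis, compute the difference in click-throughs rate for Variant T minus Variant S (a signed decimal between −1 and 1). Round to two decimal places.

+0.04

Variant S is higher inside every device type stratum but Variant T is higher in aggregate. Whether to stratify depends on how device type relates to the variant.
Device type here is a post-treatment variable shaped by the variant; conditioning on it would introduce bias rather than remove it. The overall comparison is the causal one.
The causal difference is the pooled difference: 0.267 − 0.228 = +0.039.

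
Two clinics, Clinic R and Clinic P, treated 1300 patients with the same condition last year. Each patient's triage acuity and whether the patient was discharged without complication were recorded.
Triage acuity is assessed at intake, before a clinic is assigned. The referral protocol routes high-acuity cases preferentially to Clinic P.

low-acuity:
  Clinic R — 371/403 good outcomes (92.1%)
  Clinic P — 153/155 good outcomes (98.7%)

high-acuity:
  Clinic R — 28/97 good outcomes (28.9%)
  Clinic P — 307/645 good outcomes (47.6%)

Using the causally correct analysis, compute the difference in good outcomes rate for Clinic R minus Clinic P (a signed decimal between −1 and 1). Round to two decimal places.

The stratified and pooled comparisons disagree (Clinic P wins within each triage acuity; Clinic R wins overall), so the answer turns on the causal role of triage acuity.
Since triage acuity is a pre-existing factor (not a product of the clinic) and it affects the outcome on its own, it is a confounder. The stratified rates, not the pooled rate, identify the causal effect.
Adjusting over the population distribution of triage acuity: 0.429·(0.921−0.987) + 0.571·(0.289−0.476) = -0.135.

-0.14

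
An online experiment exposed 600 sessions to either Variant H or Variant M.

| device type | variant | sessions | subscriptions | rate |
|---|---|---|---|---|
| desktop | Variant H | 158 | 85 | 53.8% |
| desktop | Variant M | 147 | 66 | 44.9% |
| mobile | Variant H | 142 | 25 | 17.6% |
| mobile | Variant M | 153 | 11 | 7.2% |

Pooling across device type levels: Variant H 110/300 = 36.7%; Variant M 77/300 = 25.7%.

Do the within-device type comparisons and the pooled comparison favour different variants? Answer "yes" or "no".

Within each device type level (desktop 53.8% vs 44.9%; mobile 17.6% vs 7.2%), Variant H has the higher rate every time. Pooled: 36.7% vs 25.7% — Variant H has the higher rate overall. They agree.

no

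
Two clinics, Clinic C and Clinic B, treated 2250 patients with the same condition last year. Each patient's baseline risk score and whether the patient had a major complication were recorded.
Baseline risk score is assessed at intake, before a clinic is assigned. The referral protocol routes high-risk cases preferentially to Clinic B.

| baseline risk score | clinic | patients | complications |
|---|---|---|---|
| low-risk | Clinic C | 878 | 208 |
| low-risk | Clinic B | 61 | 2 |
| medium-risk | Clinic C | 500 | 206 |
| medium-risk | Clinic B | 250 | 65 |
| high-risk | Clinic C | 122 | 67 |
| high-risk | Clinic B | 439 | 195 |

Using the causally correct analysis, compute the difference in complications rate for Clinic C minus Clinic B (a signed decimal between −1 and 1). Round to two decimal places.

Here baseline risk score is a common cause — it drives both which clinic a case falls under and the outcome. The crude comparison mixes populations; the stratum-specific rates are the causally relevant ones.
Adjusting over the population distribution of baseline risk score: 0.417·(0.237−0.033) + 0.333·(0.412−0.260) + 0.249·(0.549−0.444) = +0.162.

+0.16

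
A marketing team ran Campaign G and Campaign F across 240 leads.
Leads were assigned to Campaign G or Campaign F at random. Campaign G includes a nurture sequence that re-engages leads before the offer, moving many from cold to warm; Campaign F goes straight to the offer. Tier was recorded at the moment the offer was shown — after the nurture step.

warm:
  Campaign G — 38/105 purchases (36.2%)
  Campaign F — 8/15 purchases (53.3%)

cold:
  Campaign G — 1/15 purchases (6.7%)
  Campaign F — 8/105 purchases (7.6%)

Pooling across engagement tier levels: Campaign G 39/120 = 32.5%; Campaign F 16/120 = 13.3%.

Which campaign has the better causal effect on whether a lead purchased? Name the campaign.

Within every engagement tier level Campaign F has the higher rate, yet pooled Campaign G does — Simpson's reversal.
The distribution of engagement tier is itself part of what the campaign does — it is an intermediate outcome. Holding it fixed would remove that part of the effect; the total effect is the pooled difference.
Pooled: Campaign G 32.5% vs Campaign F 13.3%; Campaign G is higher overall.

Campaign G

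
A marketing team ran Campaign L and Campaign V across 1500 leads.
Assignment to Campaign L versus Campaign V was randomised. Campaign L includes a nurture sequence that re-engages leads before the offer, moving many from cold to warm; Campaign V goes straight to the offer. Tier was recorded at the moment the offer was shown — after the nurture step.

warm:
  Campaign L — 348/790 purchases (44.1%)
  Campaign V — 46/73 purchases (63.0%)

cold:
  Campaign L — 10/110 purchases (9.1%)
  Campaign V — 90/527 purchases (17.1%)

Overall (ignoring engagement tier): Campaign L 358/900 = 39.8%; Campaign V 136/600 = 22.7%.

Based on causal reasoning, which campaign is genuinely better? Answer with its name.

Campaign L

The stratified and pooled comparisons disagree (Campaign V wins within each engagement tier; Campaign L wins overall), so the answer turns on the causal role of engagement tier.
Engagement tier is downstream of the campaign. One should not condition on a consequence of treatment, so the overall rates are the right comparison.
Pooled: Campaign L 39.8% vs Campaign V 22.7%; Campaign L is higher overall.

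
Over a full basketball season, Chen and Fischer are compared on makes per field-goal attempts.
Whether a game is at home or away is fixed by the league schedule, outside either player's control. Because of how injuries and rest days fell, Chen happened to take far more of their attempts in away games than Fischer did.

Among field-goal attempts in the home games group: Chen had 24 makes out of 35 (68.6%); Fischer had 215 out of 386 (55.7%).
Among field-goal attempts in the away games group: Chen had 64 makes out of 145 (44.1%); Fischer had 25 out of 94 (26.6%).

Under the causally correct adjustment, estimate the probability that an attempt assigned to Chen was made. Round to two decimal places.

The game venue-specific comparison favours Chen throughout, but the pooled figures favour Fischer. The question is whether to condition on game venue.
Nothing the player does changes game venue; the imbalance is an allocation artefact. With game venue also predicting the outcome, the pooled figure is confounded, and the within-stratum comparison is the causal one.
Standardising Chen to the population game venue mix: 0.638·24/35 + 0.362·64/145 = 0.597.

0.60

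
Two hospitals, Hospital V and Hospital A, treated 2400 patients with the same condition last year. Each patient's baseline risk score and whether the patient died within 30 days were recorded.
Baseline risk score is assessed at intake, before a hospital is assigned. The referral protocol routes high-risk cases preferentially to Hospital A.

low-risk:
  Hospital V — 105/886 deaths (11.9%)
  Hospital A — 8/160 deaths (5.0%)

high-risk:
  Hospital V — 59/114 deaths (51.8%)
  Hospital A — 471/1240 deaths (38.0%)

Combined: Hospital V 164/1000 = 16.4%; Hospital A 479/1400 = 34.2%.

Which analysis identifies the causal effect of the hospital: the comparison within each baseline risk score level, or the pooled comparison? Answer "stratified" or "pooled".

stratified

The stratified and pooled comparisons disagree (Hospital A wins within each baseline risk score; Hospital V wins overall), so the answer turns on the causal role of baseline risk score.
The imbalance in baseline risk score arose from how patients were allocated, not from anything the hospital did; and baseline risk score independently affects the outcome. The pooled gap is confounded — condition on baseline risk score.
Within each level — low-risk: 11.9% vs 5.0%; high-risk: 51.8% vs 38.0% — Hospital A is lower every time.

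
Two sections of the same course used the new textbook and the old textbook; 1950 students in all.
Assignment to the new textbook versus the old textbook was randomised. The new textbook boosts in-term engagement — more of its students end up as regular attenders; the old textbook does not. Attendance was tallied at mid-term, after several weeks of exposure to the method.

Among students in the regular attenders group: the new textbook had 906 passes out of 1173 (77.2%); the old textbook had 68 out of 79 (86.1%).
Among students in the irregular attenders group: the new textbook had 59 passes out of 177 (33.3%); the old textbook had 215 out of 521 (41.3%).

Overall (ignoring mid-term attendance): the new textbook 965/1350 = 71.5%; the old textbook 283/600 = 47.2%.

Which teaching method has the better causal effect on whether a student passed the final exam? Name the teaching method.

Mid-term attendance here is a post-treatment variable shaped by the teaching method; conditioning on it would introduce bias rather than remove it. The overall comparison is the causal one.
Pooled: the new textbook 71.5% vs the old textbook 47.2%; the new textbook is higher overall.

the new textbook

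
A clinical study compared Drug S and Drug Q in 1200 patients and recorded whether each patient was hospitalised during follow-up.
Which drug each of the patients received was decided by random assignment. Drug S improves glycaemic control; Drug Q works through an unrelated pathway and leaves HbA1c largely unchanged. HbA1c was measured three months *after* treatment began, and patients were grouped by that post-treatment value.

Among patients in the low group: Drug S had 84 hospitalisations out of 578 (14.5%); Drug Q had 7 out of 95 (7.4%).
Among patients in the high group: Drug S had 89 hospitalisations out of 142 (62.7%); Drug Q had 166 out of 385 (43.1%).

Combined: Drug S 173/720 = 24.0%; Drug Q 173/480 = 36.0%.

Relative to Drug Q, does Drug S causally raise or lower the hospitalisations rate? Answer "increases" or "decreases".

decreases

Because the drug influences HbA1c, HbA1c is a post-treatment mediator, not a confounder. Stratifying on it would bias the estimate; the causal effect is the crude pooled difference.
Pooled: Drug S 24.0% vs Drug Q 36.0%; Drug S is lower overall.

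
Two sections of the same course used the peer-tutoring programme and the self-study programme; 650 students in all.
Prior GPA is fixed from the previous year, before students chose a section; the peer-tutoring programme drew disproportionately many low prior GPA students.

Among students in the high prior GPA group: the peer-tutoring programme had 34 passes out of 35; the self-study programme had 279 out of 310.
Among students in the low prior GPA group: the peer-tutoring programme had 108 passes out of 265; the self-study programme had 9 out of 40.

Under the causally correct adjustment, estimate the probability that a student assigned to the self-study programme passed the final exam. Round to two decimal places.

the peer-tutoring programme is higher inside every prior GPA band stratum but the self-study programme is higher in aggregate. Whether to stratify depends on how prior GPA band relates to the teaching method.
Prior GPA band differs across teaching methods for reasons unrelated to any effect of the teaching method itself, and it separately predicts the outcome — a classic confounder. We must compare within prior GPA band levels.
Standardising the self-study programme to the population prior GPA band mix: 0.531·279/310 + 0.469·9/40 = 0.583.

0.58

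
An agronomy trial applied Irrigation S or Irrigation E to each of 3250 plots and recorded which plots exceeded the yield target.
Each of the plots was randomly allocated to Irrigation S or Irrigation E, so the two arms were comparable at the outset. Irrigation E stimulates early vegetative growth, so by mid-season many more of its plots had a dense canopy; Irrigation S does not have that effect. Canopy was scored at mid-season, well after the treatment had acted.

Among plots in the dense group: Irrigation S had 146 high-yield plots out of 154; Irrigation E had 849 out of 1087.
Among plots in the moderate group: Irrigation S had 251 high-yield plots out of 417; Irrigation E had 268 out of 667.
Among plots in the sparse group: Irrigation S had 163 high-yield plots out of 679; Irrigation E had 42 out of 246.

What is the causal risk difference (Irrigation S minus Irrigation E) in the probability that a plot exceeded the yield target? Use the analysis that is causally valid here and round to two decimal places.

Mid-season canopy is recorded after the irrigation and is itself shifted by it — it sits on the causal path from irrigation to outcome. Conditioning on a mediator would strip out part of the effect we want; the pooled comparison gives the total causal effect.
The causal difference is the pooled difference: 0.448 − 0.580 = -0.132.

-0.13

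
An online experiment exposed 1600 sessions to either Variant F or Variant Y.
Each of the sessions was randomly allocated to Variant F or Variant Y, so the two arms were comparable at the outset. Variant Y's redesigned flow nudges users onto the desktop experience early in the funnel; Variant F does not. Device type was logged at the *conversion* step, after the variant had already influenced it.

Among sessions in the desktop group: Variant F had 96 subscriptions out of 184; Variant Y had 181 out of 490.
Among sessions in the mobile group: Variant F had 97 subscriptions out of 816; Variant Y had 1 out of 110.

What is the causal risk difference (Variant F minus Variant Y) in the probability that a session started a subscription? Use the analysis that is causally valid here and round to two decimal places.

Within every device type level Variant F has the higher rate, yet pooled Variant Y does — Simpson's reversal.
Device type here is a post-treatment variable shaped by the variant; conditioning on it would introduce bias rather than remove it. The overall comparison is the causal one.
The causal difference is the pooled difference: 0.193 − 0.303 = -0.110.

-0.11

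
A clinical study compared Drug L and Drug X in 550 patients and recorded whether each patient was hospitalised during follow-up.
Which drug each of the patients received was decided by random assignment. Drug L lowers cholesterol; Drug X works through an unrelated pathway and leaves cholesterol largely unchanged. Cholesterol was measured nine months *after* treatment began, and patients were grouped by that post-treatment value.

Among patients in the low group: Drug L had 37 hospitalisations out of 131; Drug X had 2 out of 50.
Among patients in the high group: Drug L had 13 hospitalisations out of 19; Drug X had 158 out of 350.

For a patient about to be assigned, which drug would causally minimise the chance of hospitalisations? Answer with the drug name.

Drug L

Because the drug influences cholesterol, cholesterol is a post-treatment mediator, not a confounder. Stratifying on it would bias the estimate; the causal effect is the crude pooled difference.
Pooled: Drug L 33.3% vs Drug X 40.0%; Drug L is lower overall.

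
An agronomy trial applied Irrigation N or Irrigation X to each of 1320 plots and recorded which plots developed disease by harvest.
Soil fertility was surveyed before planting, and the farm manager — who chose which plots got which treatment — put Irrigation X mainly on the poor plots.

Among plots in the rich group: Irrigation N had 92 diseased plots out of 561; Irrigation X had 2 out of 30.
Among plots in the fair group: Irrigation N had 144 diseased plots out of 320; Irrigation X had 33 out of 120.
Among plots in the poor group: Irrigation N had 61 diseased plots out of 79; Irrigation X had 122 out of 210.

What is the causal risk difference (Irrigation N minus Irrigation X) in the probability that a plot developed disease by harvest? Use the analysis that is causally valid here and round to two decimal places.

Soil fertility satisfies the back-door criterion: it is not a descendant of the irrigation, and it blocks the spurious path from irrigation to outcome. Adjusting for it (i.e., using the within-soil fertility rates) gives the causal effect.
Adjusting over the population distribution of soil fertility: 0.448·(0.164−0.067) + 0.333·(0.450−0.275) + 0.219·(0.772−0.581) = +0.144.

+0.14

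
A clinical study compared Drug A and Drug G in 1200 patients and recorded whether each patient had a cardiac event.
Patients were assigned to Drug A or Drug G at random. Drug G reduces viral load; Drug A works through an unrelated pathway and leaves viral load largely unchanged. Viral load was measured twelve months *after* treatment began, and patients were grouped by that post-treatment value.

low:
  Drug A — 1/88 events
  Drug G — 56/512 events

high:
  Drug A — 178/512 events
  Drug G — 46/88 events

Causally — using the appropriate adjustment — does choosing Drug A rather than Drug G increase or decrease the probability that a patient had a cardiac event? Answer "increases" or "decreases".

increases

Drug A is lower inside every viral load stratum but Drug G is lower in aggregate. Whether to stratify depends on how viral load relates to the drug.
Stratifying would compare drugs among patients the drugs themselves sorted into viral load groups — a form of selection on an intermediate. The unconditioned pooled rates give the total causal effect.
Pooled: Drug A 29.8% vs Drug G 17.0%; Drug G is lower overall.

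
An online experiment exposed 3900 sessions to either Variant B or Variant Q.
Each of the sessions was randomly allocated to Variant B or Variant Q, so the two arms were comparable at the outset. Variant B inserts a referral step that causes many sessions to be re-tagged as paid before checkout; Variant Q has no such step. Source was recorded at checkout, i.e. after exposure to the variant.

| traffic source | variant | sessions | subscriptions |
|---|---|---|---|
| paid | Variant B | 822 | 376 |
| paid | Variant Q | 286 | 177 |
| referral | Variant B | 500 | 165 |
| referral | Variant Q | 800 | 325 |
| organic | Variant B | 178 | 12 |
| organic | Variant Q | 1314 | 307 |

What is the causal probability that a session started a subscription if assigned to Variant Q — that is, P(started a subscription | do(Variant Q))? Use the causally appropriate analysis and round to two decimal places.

0.34

Within every traffic source level Variant Q has the higher rate, yet pooled Variant B does — Simpson's reversal.
Traffic source here is a post-treatment variable shaped by the variant; conditioning on it would introduce bias rather than remove it. The overall comparison is the causal one.
So P(outcome | do(Variant Q)) is just the pooled rate for Variant Q: 809/2400 = 0.337.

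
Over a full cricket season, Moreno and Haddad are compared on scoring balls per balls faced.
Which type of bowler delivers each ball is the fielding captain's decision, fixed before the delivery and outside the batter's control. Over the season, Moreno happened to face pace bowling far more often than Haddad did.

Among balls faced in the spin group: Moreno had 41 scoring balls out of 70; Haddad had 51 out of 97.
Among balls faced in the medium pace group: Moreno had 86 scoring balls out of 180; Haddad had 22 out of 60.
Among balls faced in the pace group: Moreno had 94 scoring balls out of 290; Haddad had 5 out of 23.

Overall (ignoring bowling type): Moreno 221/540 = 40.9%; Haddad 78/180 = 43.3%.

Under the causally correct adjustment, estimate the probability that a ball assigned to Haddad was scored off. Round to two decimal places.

0.34

The stratified and pooled comparisons disagree (Moreno wins within each bowling type; Haddad wins overall), so the answer turns on the causal role of bowling type.
Since bowling type is a pre-existing factor (not a product of the player) and it affects the outcome on its own, it is a confounder. The stratified rates, not the pooled rate, identify the causal effect.
Standardising Haddad to the population bowling type mix: 0.232·51/97 + 0.333·22/60 + 0.435·5/23 = 0.339.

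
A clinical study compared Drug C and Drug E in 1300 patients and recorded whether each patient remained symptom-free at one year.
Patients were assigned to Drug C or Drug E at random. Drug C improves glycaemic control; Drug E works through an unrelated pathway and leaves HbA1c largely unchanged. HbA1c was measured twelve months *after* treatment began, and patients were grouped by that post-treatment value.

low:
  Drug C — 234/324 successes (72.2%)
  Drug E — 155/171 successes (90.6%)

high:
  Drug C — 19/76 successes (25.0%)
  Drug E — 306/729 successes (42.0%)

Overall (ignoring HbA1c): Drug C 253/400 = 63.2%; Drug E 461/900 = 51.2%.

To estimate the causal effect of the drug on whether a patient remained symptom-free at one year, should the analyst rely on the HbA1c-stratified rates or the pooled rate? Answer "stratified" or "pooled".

HbA1c is downstream of the drug. One should not condition on a consequence of treatment, so the overall rates are the right comparison.
Pooled: Drug C 63.2% vs Drug E 51.2%; Drug C is higher overall.

pooled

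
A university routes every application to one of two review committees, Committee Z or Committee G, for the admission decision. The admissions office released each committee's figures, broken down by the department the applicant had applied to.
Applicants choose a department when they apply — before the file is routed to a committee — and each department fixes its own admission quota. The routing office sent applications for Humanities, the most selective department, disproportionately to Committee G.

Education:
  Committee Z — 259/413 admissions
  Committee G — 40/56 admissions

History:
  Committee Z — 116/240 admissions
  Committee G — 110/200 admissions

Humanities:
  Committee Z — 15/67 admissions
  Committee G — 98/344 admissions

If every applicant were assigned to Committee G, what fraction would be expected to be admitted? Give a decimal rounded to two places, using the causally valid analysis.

Within every department level Committee G has the higher rate, yet pooled Committee Z does — Simpson's reversal.
Nothing the review committee does changes department; the imbalance is an allocation artefact. With department also predicting the outcome, the pooled figure is confounded, and the within-stratum comparison is the causal one.
Standardising Committee G to the population department mix: 0.355·40/56 + 0.333·110/200 + 0.311·98/344 = 0.526.

0.53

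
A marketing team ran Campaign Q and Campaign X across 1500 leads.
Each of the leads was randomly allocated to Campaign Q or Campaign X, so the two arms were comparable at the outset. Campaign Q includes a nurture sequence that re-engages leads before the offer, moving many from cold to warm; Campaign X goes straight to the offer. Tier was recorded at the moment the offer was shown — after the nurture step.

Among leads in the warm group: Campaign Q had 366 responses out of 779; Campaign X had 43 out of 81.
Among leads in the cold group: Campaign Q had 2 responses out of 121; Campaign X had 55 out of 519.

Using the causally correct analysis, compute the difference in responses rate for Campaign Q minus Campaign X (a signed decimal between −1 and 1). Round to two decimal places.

The engagement tier-specific comparison favours Campaign X throughout, but the pooled figures favour Campaign Q. The question is whether to condition on engagement tier.
Engagement tier is downstream of the campaign. One should not condition on a consequence of treatment, so the overall rates are the right comparison.
The causal difference is the pooled difference: 0.409 − 0.163 = +0.246.

+0.25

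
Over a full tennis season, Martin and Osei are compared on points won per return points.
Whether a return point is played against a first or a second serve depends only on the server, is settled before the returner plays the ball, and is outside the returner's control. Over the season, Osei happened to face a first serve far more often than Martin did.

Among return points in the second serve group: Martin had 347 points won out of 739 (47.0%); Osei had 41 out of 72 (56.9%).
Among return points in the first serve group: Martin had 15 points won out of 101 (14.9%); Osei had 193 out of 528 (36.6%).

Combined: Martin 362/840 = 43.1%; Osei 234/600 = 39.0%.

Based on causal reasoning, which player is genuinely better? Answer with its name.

Serve type differs across players for reasons unrelated to any effect of the player itself, and it separately predicts the outcome — a classic confounder. We must compare within serve type levels.
Within each level — second serve: 47.0% vs 56.9%; first serve: 14.9% vs 36.6% — Osei is higher every time.

Osei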